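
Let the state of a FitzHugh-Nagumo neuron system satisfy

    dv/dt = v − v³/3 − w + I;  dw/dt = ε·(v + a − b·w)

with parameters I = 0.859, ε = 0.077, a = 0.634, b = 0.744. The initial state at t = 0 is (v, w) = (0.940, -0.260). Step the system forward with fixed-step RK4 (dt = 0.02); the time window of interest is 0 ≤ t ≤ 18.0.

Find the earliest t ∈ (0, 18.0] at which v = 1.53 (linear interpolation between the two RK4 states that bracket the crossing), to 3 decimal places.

t=0.000: state=(0.940, -0.260)
step 1 (dt=0.02): k1=(1.782, 0.136), k2=(1.783, 0.137), k3=(1.783, 0.137), k4=(1.782, 0.139); state += dt/6·(k1+2k2+2k3+k4)
t=0.020: state=(0.976, -0.257)
t=0.040: state=(1.011, -0.254)
t=0.060: state=(1.047, -0.252)
t=0.340: state=(1.507, -0.207)
next step: t=0.360: state=(1.535, -0.203) — v has crossed 1.53
linear interpolation between t=0.340 (1.50706) and t=0.360 (1.53529) → t≈0.356

t = 0.356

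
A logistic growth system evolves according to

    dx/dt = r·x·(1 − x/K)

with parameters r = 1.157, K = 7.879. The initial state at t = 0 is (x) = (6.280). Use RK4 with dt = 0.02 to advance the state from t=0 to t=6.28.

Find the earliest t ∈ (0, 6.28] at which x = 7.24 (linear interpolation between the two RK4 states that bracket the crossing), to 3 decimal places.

t = 0.916

t=0.000: state=(6.280)
step 1 (dt=0.02): k1=(1.475), k2=(1.464), k3=(1.464), k4=(1.454); state += dt/6·(k1+2k2+2k3+k4)
t=0.020: state=(6.309)
t=0.040: state=(6.338)
t=0.060: state=(6.367)
continuing one RK4 step at a time; state shown every 25 steps (Δt=0.5):
t=0.500: state=(6.895)
t=0.900: state=(7.229)
next step: t=0.920: state=(7.243) — x has crossed 7.24
linear interpolation between t=0.900 (7.22924) and t=0.920 (7.24291) → t≈0.916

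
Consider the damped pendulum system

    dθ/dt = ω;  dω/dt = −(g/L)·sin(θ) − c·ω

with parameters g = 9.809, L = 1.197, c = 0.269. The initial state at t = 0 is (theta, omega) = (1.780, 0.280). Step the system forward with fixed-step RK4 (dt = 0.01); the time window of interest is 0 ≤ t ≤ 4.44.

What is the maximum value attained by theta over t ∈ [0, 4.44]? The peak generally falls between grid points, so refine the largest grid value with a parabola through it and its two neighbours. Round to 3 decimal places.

max theta = 1.785

t=0.000: state=(1.780, 0.280)
step 1 (dt=0.01): k1=(0.280, -8.091), k2=(0.240, -8.078), k3=(0.240, -8.078), k4=(0.199, -8.065); state += dt/6·(k1+2k2+2k3+k4)
t=0.010: state=(1.782, 0.199)
t=0.020: state=(1.784, 0.119)
t=0.030: state=(1.785, 0.038)
continuing one RK4 step at a time; state shown every 20 steps (Δt=0.2):
t=0.200: state=(1.677, -1.303)
t=0.400: state=(1.263, -2.814)
t=0.600: state=(0.577, -3.926)
t=0.800: state=(-0.235, -3.979)
t=1.000: state=(-0.936, -2.879)
t=1.200: state=(-1.354, -1.267)
t=1.400: state=(-1.441, 0.377)
t=1.600: state=(-1.210, 1.911)
t=1.800: state=(-0.698, 3.114)
t=2.000: state=(-0.019, 3.505)
t=2.200: state=(0.631, 2.828)
t=2.400: state=(1.067, 1.466)
t=2.600: state=(1.206, -0.074)
t=2.800: state=(1.043, -1.524)
t=3.000: state=(0.619, -2.631)
t=3.200: state=(0.040, -3.008)
t=3.400: state=(-0.521, -2.457)
t=3.600: state=(-0.900, -1.268)
t=3.800: state=(-1.015, 0.124)
t=4.000: state=(-0.857, 1.420)
t=4.200: state=(-0.472, 2.341)
t=4.400: state=(0.032, 2.565)
t=4.440: state=(0.134, 2.510)
largest grid value and its neighbours: theta(0.020)=1.78399, theta(0.030)=1.78477, theta(0.040)=1.78475
parabola through these three points peaks at t≈0.035 with theta≈1.78486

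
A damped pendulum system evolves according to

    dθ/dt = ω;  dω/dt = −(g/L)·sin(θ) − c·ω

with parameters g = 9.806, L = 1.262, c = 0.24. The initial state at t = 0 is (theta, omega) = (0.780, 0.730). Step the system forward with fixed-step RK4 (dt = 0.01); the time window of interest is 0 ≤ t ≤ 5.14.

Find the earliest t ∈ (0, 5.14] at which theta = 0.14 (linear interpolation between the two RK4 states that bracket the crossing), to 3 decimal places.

t = 0.666

t=0.000: state=(0.780, 0.730)
step 1 (dt=0.01): k1=(0.730, -5.640), k2=(0.702, -5.653), k3=(0.702, -5.652), k4=(0.673, -5.665); state += dt/6·(k1+2k2+2k3+k4)
t=0.010: state=(0.787, 0.673)
t=0.020: state=(0.793, 0.617)
t=0.030: state=(0.799, 0.560)
continuing one RK4 step at a time; state shown every 20 steps (Δt=0.2):
t=0.200: state=(0.812, -0.408)
t=0.400: state=(0.626, -1.405)
t=0.600: state=(0.276, -2.009)
t=0.660: state=(0.153, -2.079)
next step: t=0.670: state=(0.132, -2.085) — theta has crossed 0.14
linear interpolation between t=0.660 (0.15307) and t=0.670 (0.13225) → t≈0.666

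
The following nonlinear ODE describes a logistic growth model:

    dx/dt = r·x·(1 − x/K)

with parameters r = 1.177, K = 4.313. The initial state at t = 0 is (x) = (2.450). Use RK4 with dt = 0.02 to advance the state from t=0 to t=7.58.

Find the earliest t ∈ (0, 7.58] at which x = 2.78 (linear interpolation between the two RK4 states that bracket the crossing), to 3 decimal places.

t=0.000: state=(2.450)
step 1 (dt=0.02): k1=(1.246), k2=(1.244), k3=(1.244), k4=(1.241); state += dt/6·(k1+2k2+2k3+k4)
t=0.020: state=(2.475)
t=0.040: state=(2.500)
t=0.060: state=(2.524)
t=0.260: state=(2.765)
next step: t=0.280: state=(2.788) — x has crossed 2.78
linear interpolation between t=0.260 (2.76484) and t=0.280 (2.78813) → t≈0.273

t = 0.273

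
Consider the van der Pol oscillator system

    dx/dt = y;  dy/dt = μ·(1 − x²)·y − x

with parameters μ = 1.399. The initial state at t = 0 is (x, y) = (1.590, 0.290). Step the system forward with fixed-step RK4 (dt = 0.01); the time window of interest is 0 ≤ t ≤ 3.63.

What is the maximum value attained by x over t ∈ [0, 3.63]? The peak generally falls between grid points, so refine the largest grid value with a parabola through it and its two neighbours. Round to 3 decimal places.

max x = 1.611

t=0.000: state=(1.590, 0.290)
step 1 (dt=0.01): k1=(0.290, -2.210), k2=(0.279, -2.190), k3=(0.279, -2.190), k4=(0.268, -2.169); state += dt/6·(k1+2k2+2k3+k4)
t=0.010: state=(1.593, 0.268)
t=0.020: state=(1.595, 0.247)
t=0.030: state=(1.598, 0.226)
continuing one RK4 step at a time; state shown every 20 steps (Δt=0.2):
t=0.200: state=(1.609, -0.073)
t=0.400: state=(1.569, -0.307)
t=0.600: state=(1.491, -0.467)
t=0.800: state=(1.385, -0.595)
t=1.000: state=(1.253, -0.723)
t=1.200: state=(1.094, -0.874)
t=1.400: state=(0.900, -1.075)
t=1.600: state=(0.658, -1.363)
t=1.800: state=(0.346, -1.788)
t=2.000: state=(-0.068, -2.377)
t=2.200: state=(-0.606, -2.961)
t=2.400: state=(-1.209, -2.902)
t=2.600: state=(-1.695, -1.841)
t=2.800: state=(-1.941, -0.680)
t=3.000: state=(-2.003, -0.030)
t=3.200: state=(-1.977, 0.258)
t=3.400: state=(-1.910, 0.390)
t=3.600: state=(-1.824, 0.464)
t=3.630: state=(-1.810, 0.474)
largest grid value and its neighbours: x(0.140)=1.61080, x(0.150)=1.61091, x(0.160)=1.61087
parabola through these three points peaks at t≈0.152 with x≈1.61092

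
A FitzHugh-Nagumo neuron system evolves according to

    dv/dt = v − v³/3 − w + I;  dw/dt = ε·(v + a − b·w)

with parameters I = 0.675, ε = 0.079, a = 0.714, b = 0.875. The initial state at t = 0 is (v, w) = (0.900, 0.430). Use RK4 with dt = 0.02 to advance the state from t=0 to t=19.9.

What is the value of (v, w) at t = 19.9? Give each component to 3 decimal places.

t=0.000: state=(0.900, 0.430)
step 1 (dt=0.02): k1=(0.902, 0.098), k2=(0.903, 0.098), k3=(0.903, 0.098), k4=(0.903, 0.099); state += dt/6·(k1+2k2+2k3+k4)
t=0.020: state=(0.918, 0.432)
t=0.040: state=(0.936, 0.434)
t=0.060: state=(0.954, 0.436)
continuing one RK4 step at a time; state shown every 50 steps (Δt=1):
t=1.000: state=(1.599, 0.555)
t=2.000: state=(1.723, 0.702)
t=3.000: state=(1.679, 0.840)
t=4.000: state=(1.611, 0.964)
t=5.000: state=(1.538, 1.074)
t=6.000: state=(1.463, 1.171)
t=7.000: state=(1.384, 1.256)
t=8.000: state=(1.300, 1.329)
t=9.000: state=(1.209, 1.391)
t=10.000: state=(1.107, 1.441)
t=11.000: state=(0.984, 1.479)
t=12.000: state=(0.823, 1.504)
t=13.000: state=(0.575, 1.512)
t=14.000: state=(0.085, 1.493)
t=15.000: state=(-1.045, 1.416)
t=16.000: state=(-1.886, 1.255)
t=17.000: state=(-1.923, 1.079)
t=18.000: state=(-1.867, 0.916)
t=19.000: state=(-1.805, 0.769)
t=19.900: state=(-1.750, 0.650)

(v, w) = (-1.750, 0.650)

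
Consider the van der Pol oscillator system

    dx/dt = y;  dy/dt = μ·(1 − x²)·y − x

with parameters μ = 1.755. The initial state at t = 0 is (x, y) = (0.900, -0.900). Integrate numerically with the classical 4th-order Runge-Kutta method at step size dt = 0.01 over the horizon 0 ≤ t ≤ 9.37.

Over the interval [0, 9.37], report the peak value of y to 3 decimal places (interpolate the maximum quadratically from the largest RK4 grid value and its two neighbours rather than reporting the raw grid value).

max y = 3.522

t=0.000: state=(0.900, -0.900)
step 1 (dt=0.01): k1=(-0.900, -1.200), k2=(-0.906, -1.210), k3=(-0.906, -1.211), k4=(-0.912, -1.221); state += dt/6·(k1+2k2+2k3+k4)
t=0.010: state=(0.891, -0.912)
t=0.020: state=(0.882, -0.924)
t=0.030: state=(0.872, -0.937)
continuing one RK4 step at a time; state shown every 50 steps (Δt=0.5):
t=0.500: state=(0.233, -1.956)
t=1.000: state=(-1.199, -3.245)
t=1.500: state=(-1.989, -0.170)
t=2.000: state=(-1.895, 0.353)
t=2.500: state=(-1.691, 0.457)
t=3.000: state=(-1.433, 0.587)
t=3.500: state=(-1.082, 0.857)
t=4.000: state=(-0.498, 1.623)
t=4.500: state=(0.770, 3.483)
t=5.000: state=(1.965, 0.656)
t=5.500: state=(1.958, -0.308)
t=6.000: state=(1.770, -0.425)
t=6.500: state=(1.533, -0.532)
t=7.000: state=(1.223, -0.732)
t=7.500: state=(0.753, -1.241)
t=8.000: state=(-0.196, -2.825)
t=8.500: state=(-1.741, -1.951)
t=9.000: state=(-2.004, 0.189)
t=9.370: state=(-1.893, 0.367)
largest grid value and its neighbours: y(4.530)=3.51820, y(4.540)=3.52185, y(4.550)=3.52120
parabola through these three points peaks at t≈4.543 with y≈3.52211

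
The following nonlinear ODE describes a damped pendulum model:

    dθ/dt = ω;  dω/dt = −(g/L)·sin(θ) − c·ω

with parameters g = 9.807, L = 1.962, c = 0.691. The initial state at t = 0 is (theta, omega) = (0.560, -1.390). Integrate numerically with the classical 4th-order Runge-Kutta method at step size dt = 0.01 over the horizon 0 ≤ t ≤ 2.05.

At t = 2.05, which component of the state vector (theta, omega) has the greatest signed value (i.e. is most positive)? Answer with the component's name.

largest component: omega

t=0.000: state=(0.560, -1.390)
step 1 (dt=0.01): k1=(-1.390, -1.695), k2=(-1.398, -1.659), k3=(-1.398, -1.659), k4=(-1.407, -1.624); state += dt/6·(k1+2k2+2k3+k4)
t=0.010: state=(0.546, -1.407)
t=0.020: state=(0.532, -1.422)
t=0.030: state=(0.518, -1.438)
continuing one RK4 step at a time; state shown every 10 steps (Δt=0.1):
t=0.100: state=(0.414, -1.523)
t=0.200: state=(0.258, -1.580)
t=0.300: state=(0.100, -1.560)
t=0.400: state=(-0.052, -1.467)
t=0.500: state=(-0.191, -1.310)
t=0.600: state=(-0.312, -1.101)
t=0.700: state=(-0.410, -0.856)
t=0.800: state=(-0.482, -0.589)
t=0.900: state=(-0.528, -0.315)
t=1.000: state=(-0.545, -0.046)
t=1.100: state=(-0.537, 0.207)
t=1.200: state=(-0.505, 0.434)
t=1.300: state=(-0.452, 0.628)
t=1.400: state=(-0.381, 0.782)
t=1.500: state=(-0.297, 0.890)
t=1.600: state=(-0.204, 0.950)
t=1.700: state=(-0.108, 0.962)
t=1.800: state=(-0.014, 0.927)
t=1.900: state=(0.076, 0.849)
t=2.000: state=(0.155, 0.736)
t=2.050: state=(0.190, 0.669)
compare at T: theta=0.190, omega=0.669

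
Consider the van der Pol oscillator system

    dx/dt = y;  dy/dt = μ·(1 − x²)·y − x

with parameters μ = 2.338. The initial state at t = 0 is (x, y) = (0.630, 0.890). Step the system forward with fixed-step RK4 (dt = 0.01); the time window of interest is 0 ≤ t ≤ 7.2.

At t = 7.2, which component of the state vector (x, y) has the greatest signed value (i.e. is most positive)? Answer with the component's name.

largest component: x

t=0.000: state=(0.630, 0.890)
step 1 (dt=0.01): k1=(0.890, 0.625), k2=(0.893, 0.613), k3=(0.893, 0.613), k4=(0.896, 0.601); state += dt/6·(k1+2k2+2k3+k4)
t=0.010: state=(0.639, 0.896)
t=0.020: state=(0.648, 0.902)
t=0.030: state=(0.657, 0.908)
continuing one RK4 step at a time; state shown every 25 steps (Δt=0.25):
t=0.250: state=(0.864, 0.943)
t=0.500: state=(1.078, 0.726)
t=0.750: state=(1.212, 0.339)
t=1.000: state=(1.251, -0.017)
t=1.250: state=(1.212, -0.279)
t=1.500: state=(1.115, -0.491)
t=1.750: state=(0.965, -0.723)
t=2.000: state=(0.744, -1.076)
t=2.250: state=(0.400, -1.755)
t=2.500: state=(-0.192, -3.118)
t=2.750: state=(-1.141, -4.022)
t=3.000: state=(-1.859, -1.462)
t=3.250: state=(-2.005, -0.041)
t=3.500: state=(-1.972, 0.230)
t=3.750: state=(-1.906, 0.288)
t=4.000: state=(-1.830, 0.315)
t=4.250: state=(-1.748, 0.341)
t=4.500: state=(-1.659, 0.371)
t=4.750: state=(-1.562, 0.411)
t=5.000: state=(-1.453, 0.464)
t=5.250: state=(-1.328, 0.539)
t=5.500: state=(-1.180, 0.654)
t=5.750: state=(-0.994, 0.847)
t=6.000: state=(-0.743, 1.207)
t=6.250: state=(-0.359, 1.964)
t=6.500: state=(0.305, 3.472)
t=6.750: state=(1.307, 3.898)
t=7.000: state=(1.929, 1.076)
t=7.200: state=(2.021, 0.055)
compare at T: x=2.021, y=0.055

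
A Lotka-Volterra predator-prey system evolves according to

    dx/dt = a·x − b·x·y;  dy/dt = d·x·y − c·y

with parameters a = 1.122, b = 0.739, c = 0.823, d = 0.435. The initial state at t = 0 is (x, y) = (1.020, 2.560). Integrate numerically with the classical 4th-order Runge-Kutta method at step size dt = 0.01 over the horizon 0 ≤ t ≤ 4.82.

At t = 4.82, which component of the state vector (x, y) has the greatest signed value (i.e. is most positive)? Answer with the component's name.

t=0.000: state=(1.020, 2.560)
step 1 (dt=0.01): k1=(-0.785, -0.971), k2=(-0.779, -0.974), k3=(-0.779, -0.973), k4=(-0.772, -0.976); state += dt/6·(k1+2k2+2k3+k4)
t=0.010: state=(1.012, 2.550)
t=0.020: state=(1.005, 2.540)
t=0.030: state=(0.997, 2.531)
continuing one RK4 step at a time; state shown every 20 steps (Δt=0.2):
t=0.200: state=(0.887, 2.359)
t=0.400: state=(0.796, 2.152)
t=0.600: state=(0.736, 1.951)
t=0.800: state=(0.700, 1.761)
t=1.000: state=(0.684, 1.586)
t=1.200: state=(0.685, 1.428)
t=1.400: state=(0.702, 1.286)
t=1.600: state=(0.733, 1.161)
t=1.800: state=(0.780, 1.052)
t=2.000: state=(0.841, 0.957)
t=2.200: state=(0.920, 0.877)
t=2.400: state=(1.016, 0.809)
t=2.600: state=(1.133, 0.753)
t=2.800: state=(1.273, 0.709)
t=3.000: state=(1.439, 0.677)
t=3.200: state=(1.632, 0.656)
t=3.400: state=(1.855, 0.648)
t=3.600: state=(2.110, 0.652)
t=3.800: state=(2.395, 0.673)
t=4.000: state=(2.706, 0.713)
t=4.200: state=(3.035, 0.776)
t=4.400: state=(3.365, 0.870)
t=4.600: state=(3.669, 1.002)
t=4.800: state=(3.910, 1.182)
t=4.820: state=(3.929, 1.204)
compare at T: x=3.929, y=1.204

largest component: x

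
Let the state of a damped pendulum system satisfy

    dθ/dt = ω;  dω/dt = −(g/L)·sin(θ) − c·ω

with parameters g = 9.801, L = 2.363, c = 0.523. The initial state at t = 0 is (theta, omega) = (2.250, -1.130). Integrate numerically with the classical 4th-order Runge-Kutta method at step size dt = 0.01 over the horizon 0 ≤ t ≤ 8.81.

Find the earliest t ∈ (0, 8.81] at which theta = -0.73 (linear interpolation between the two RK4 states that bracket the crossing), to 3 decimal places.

t=0.000: state=(2.250, -1.130)
step 1 (dt=0.01): k1=(-1.130, -2.636), k2=(-1.143, -2.644), k3=(-1.143, -2.644), k4=(-1.156, -2.652); state += dt/6·(k1+2k2+2k3+k4)
t=0.010: state=(2.239, -1.156)
t=0.020: state=(2.227, -1.183)
t=0.030: state=(2.215, -1.210)
continuing one RK4 step at a time; state shown every 50 steps (Δt=0.5):
t=0.500: state=(1.329, -2.571)
t=1.000: state=(-0.139, -2.884)
t=1.230: state=(-0.728, -2.169)
next step: t=1.240: state=(-0.750, -2.130) — theta has crossed -0.73
linear interpolation between t=1.230 (-0.72825) and t=1.240 (-0.74974) → t≈1.231

t = 1.231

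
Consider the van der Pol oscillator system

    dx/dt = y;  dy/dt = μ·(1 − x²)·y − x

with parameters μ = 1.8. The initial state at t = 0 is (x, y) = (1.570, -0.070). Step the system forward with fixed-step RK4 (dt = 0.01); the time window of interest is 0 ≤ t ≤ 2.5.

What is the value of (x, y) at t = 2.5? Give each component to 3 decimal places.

t=0.000: state=(1.570, -0.070)
step 1 (dt=0.01): k1=(-0.070, -1.385), k2=(-0.077, -1.367), k3=(-0.077, -1.367), k4=(-0.084, -1.349); state += dt/6·(k1+2k2+2k3+k4)
t=0.010: state=(1.569, -0.084)
t=0.020: state=(1.568, -0.097)
t=0.030: state=(1.567, -0.110)
continuing one RK4 step at a time; state shown every 10 steps (Δt=0.1):
t=0.100: state=(1.557, -0.192)
t=0.200: state=(1.533, -0.286)
t=0.300: state=(1.500, -0.362)
t=0.400: state=(1.461, -0.425)
t=0.500: state=(1.415, -0.482)
t=0.600: state=(1.364, -0.536)
t=0.700: state=(1.308, -0.590)
t=0.800: state=(1.246, -0.647)
t=0.900: state=(1.178, -0.711)
t=1.000: state=(1.104, -0.785)
t=1.100: state=(1.021, -0.872)
t=1.200: state=(0.929, -0.977)
t=1.300: state=(0.825, -1.108)
t=1.400: state=(0.706, -1.273)
t=1.500: state=(0.569, -1.484)
t=1.600: state=(0.407, -1.753)
t=1.700: state=(0.215, -2.095)
t=1.800: state=(-0.014, -2.514)
t=1.900: state=(-0.289, -2.978)
t=2.000: state=(-0.608, -3.388)
t=2.100: state=(-0.958, -3.547)
t=2.200: state=(-1.302, -3.256)
t=2.300: state=(-1.594, -2.529)
t=2.400: state=(-1.803, -1.649)
t=2.500: state=(-1.929, -0.900)

(x, y) = (-1.929, -0.900)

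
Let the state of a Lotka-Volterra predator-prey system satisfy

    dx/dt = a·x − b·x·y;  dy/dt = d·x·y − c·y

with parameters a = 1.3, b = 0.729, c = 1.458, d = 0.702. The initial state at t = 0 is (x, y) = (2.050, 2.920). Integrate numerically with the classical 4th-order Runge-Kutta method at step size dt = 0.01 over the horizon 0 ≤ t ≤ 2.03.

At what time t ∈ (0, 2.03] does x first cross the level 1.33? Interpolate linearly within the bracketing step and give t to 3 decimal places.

t=0.000: state=(2.050, 2.920)
step 1 (dt=0.01): k1=(-1.699, -0.055), k2=(-1.691, -0.073), k3=(-1.691, -0.073), k4=(-1.684, -0.090); state += dt/6·(k1+2k2+2k3+k4)
t=0.010: state=(2.033, 2.919)
t=0.020: state=(2.016, 2.918)
t=0.030: state=(2.000, 2.917)
continuing one RK4 step at a time; state shown every 10 steps (Δt=0.1):
t=0.100: state=(1.888, 2.898)
t=0.200: state=(1.744, 2.845)
t=0.300: state=(1.618, 2.767)
t=0.400: state=(1.512, 2.669)
t=0.500: state=(1.423, 2.557)
t=0.600: state=(1.351, 2.435)
t=0.630: state=(1.332, 2.398)
next step: t=0.640: state=(1.326, 2.385) — x has crossed 1.33
linear interpolation between t=0.630 (1.33221) and t=0.640 (1.32632) → t≈0.634

t = 0.634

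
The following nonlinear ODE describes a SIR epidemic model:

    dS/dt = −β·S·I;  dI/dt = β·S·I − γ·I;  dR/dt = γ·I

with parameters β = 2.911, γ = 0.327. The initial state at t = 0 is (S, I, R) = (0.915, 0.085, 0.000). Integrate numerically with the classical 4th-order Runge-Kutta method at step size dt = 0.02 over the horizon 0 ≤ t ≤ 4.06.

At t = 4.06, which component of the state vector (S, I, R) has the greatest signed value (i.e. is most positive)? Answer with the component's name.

t=0.000: state=(0.915, 0.085, 0.000)
step 1 (dt=0.02): k1=(-0.226, 0.199, 0.028), k2=(-0.231, 0.203, 0.028), k3=(-0.231, 0.203, 0.028), k4=(-0.236, 0.207, 0.029); state += dt/6·(k1+2k2+2k3+k4)
t=0.020: state=(0.910, 0.089, 0.001)
t=0.040: state=(0.906, 0.093, 0.001)
t=0.060: state=(0.901, 0.098, 0.002)
continuing one RK4 step at a time; state shown every 10 steps (Δt=0.2):
t=0.200: state=(0.859, 0.134, 0.007)
t=0.400: state=(0.780, 0.202, 0.018)
t=0.600: state=(0.677, 0.289, 0.034)
t=0.800: state=(0.556, 0.388, 0.056)
t=1.000: state=(0.431, 0.485, 0.085)
t=1.200: state=(0.317, 0.564, 0.119)
t=1.400: state=(0.225, 0.618, 0.158)
t=1.600: state=(0.155, 0.645, 0.199)
t=1.800: state=(0.106, 0.652, 0.242)
t=2.000: state=(0.073, 0.643, 0.284)
t=2.200: state=(0.050, 0.624, 0.326)
t=2.400: state=(0.035, 0.599, 0.366)
t=2.600: state=(0.025, 0.571, 0.404)
t=2.800: state=(0.018, 0.542, 0.440)
t=3.000: state=(0.013, 0.512, 0.475)
t=3.200: state=(0.010, 0.483, 0.507)
t=3.400: state=(0.008, 0.454, 0.538)
t=3.600: state=(0.006, 0.427, 0.567)
t=3.800: state=(0.005, 0.402, 0.594)
t=4.000: state=(0.004, 0.377, 0.619)
t=4.060: state=(0.003, 0.370, 0.627)
compare at T: S=0.003, I=0.370, R=0.627

largest component: R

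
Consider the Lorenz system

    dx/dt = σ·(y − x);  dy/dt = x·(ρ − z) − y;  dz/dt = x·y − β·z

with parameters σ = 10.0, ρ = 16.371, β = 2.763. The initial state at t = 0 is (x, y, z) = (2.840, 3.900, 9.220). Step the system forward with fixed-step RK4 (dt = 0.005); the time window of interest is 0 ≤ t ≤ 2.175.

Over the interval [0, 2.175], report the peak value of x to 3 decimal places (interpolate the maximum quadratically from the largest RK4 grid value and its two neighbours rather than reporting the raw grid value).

max x = 9.934

t=0.000: state=(2.840, 3.900, 9.220)
step 1 (dt=0.005): k1=(10.600, 16.409, -14.399), k2=(10.745, 16.661, -14.078), k3=(10.748, 16.660, -14.077), k4=(10.896, 16.914, -13.754); state += dt/6·(k1+2k2+2k3+k4)
t=0.005: state=(2.894, 3.983, 9.150)
t=0.010: state=(2.949, 4.069, 9.082)
t=0.015: state=(3.006, 4.158, 9.019)
continuing one RK4 step at a time; state shown every 20 steps (Δt=0.1):
t=0.100: state=(4.254, 6.076, 8.536)
t=0.200: state=(6.518, 9.164, 10.115)
t=0.300: state=(9.107, 11.219, 14.968)
t=0.400: state=(9.785, 8.746, 20.131)
t=0.500: state=(7.442, 4.375, 20.184)
t=0.600: state=(4.705, 2.588, 17.009)
t=0.700: state=(3.350, 2.700, 13.766)
t=0.800: state=(3.251, 3.642, 11.323)
t=0.900: state=(4.067, 5.300, 10.000)
t=1.000: state=(5.703, 7.714, 10.379)
t=1.100: state=(7.878, 9.997, 13.286)
t=1.200: state=(9.283, 9.628, 17.828)
t=1.300: state=(8.333, 6.297, 19.820)
t=1.400: state=(6.006, 3.780, 18.066)
t=1.500: state=(4.329, 3.266, 15.197)
t=1.600: state=(3.845, 3.888, 12.753)
t=1.700: state=(4.332, 5.233, 11.275)
t=1.800: state=(5.599, 7.194, 11.254)
t=1.900: state=(7.355, 9.119, 13.257)
t=2.000: state=(8.667, 9.270, 16.759)
t=2.100: state=(8.283, 6.978, 18.903)
t=2.175: state=(7.014, 5.114, 18.474)
largest grid value and its neighbours: x(0.365)=9.92690, x(0.370)=9.93387, x(0.375)=9.93178
parabola through these three points peaks at t≈0.371 with x≈9.93420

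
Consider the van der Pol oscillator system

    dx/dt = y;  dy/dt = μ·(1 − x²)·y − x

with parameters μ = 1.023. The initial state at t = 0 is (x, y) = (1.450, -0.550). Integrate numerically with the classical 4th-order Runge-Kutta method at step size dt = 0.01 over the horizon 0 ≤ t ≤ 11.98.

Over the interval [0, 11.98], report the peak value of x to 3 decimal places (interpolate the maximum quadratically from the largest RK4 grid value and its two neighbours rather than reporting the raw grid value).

t=0.000: state=(1.450, -0.550)
step 1 (dt=0.01): k1=(-0.550, -0.830), k2=(-0.554, -0.827), k3=(-0.554, -0.827), k4=(-0.558, -0.824); state += dt/6·(k1+2k2+2k3+k4)
t=0.010: state=(1.444, -0.558)
t=0.020: state=(1.439, -0.566)
t=0.030: state=(1.433, -0.575)
continuing one RK4 step at a time; state shown every 50 steps (Δt=0.5):
t=0.500: state=(1.075, -0.957)
t=1.000: state=(0.454, -1.596)
t=1.500: state=(-0.590, -2.549)
t=2.000: state=(-1.722, -1.435)
t=2.500: state=(-1.973, 0.144)
t=3.000: state=(-1.773, 0.575)
t=3.500: state=(-1.425, 0.822)
t=4.000: state=(-0.928, 1.212)
t=4.500: state=(-0.141, 2.030)
t=5.000: state=(1.100, 2.619)
t=5.500: state=(1.948, 0.613)
t=6.000: state=(1.947, -0.379)
t=6.500: state=(1.679, -0.662)
t=7.000: state=(1.287, -0.923)
t=7.500: state=(0.718, -1.415)
t=8.000: state=(-0.214, -2.386)
t=8.500: state=(-1.488, -2.140)
t=9.000: state=(-2.005, -0.125)
t=9.500: state=(-1.877, 0.494)
t=10.000: state=(-1.568, 0.735)
t=10.500: state=(-1.131, 1.042)
t=11.000: state=(-0.473, 1.672)
t=11.500: state=(0.619, 2.657)
t=11.980: state=(1.743, 1.491)
largest grid value and its neighbours: x(5.710)=2.00802, x(5.720)=2.00808, x(5.730)=2.00795
parabola through these three points peaks at t≈5.718 with x≈2.00809

max x = 2.008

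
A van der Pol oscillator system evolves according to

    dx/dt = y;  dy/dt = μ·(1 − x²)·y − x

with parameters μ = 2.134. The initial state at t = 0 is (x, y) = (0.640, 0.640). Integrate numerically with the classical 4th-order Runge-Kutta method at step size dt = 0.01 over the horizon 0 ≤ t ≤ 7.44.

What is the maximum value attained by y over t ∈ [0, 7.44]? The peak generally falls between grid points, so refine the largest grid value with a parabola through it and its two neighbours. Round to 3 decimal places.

max y = 3.981

t=0.000: state=(0.640, 0.640)
step 1 (dt=0.01): k1=(0.640, 0.166), k2=(0.641, 0.159), k3=(0.641, 0.159), k4=(0.642, 0.151); state += dt/6·(k1+2k2+2k3+k4)
t=0.010: state=(0.646, 0.642)
t=0.020: state=(0.653, 0.643)
t=0.030: state=(0.659, 0.644)
continuing one RK4 step at a time; state shown every 25 steps (Δt=0.25):
t=0.250: state=(0.801, 0.624)
t=0.500: state=(0.941, 0.477)
t=0.750: state=(1.031, 0.235)
t=1.000: state=(1.056, -0.032)
t=1.250: state=(1.016, -0.286)
t=1.500: state=(0.913, -0.544)
t=1.750: state=(0.739, -0.869)
t=2.000: state=(0.462, -1.396)
t=2.250: state=(0.004, -2.368)
t=2.500: state=(-0.752, -3.591)
t=2.750: state=(-1.588, -2.531)
t=3.000: state=(-1.937, -0.500)
t=3.250: state=(-1.963, 0.142)
t=3.500: state=(-1.905, 0.288)
t=3.750: state=(-1.826, 0.337)
t=4.000: state=(-1.737, 0.371)
t=4.250: state=(-1.640, 0.409)
t=4.500: state=(-1.532, 0.456)
t=4.750: state=(-1.410, 0.522)
t=5.000: state=(-1.269, 0.617)
t=5.250: state=(-1.098, 0.766)
t=5.500: state=(-0.877, 1.024)
t=5.750: state=(-0.566, 1.520)
t=6.000: state=(-0.075, 2.525)
t=6.250: state=(0.738, 3.898)
t=6.500: state=(1.641, 2.664)
t=6.750: state=(1.993, 0.459)
t=7.000: state=(2.011, -0.158)
t=7.250: state=(1.952, -0.285)
t=7.440: state=(1.894, -0.319)
largest grid value and its neighbours: y(6.290)=3.97638, y(6.300)=3.98091, y(6.310)=3.97871
parabola through these three points peaks at t≈6.302 with y≈3.98101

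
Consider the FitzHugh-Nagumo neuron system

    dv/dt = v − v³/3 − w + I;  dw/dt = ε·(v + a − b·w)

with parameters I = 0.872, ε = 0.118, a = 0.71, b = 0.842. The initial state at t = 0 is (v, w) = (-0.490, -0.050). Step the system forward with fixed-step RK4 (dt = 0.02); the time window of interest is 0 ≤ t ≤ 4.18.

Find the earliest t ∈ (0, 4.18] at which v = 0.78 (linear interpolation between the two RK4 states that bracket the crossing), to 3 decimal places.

t = 1.427

t=0.000: state=(-0.490, -0.050)
step 1 (dt=0.02): k1=(0.471, 0.031), k2=(0.474, 0.031), k3=(0.475, 0.031), k4=(0.478, 0.032); state += dt/6·(k1+2k2+2k3+k4)
t=0.020: state=(-0.481, -0.049)
t=0.040: state=(-0.471, -0.049)
t=0.060: state=(-0.461, -0.048)
continuing one RK4 step at a time; state shown every 10 steps (Δt=0.2):
t=0.200: state=(-0.389, -0.043)
t=0.400: state=(-0.270, -0.033)
t=0.600: state=(-0.130, -0.020)
t=0.800: state=(0.037, -0.005)
t=1.000: state=(0.237, 0.015)
t=1.200: state=(0.473, 0.040)
t=1.400: state=(0.742, 0.070)
t=1.420: state=(0.770, 0.073)
next step: t=1.440: state=(0.799, 0.076) — v has crossed 0.78
linear interpolation between t=1.420 (0.77013) and t=1.440 (0.79854) → t≈1.427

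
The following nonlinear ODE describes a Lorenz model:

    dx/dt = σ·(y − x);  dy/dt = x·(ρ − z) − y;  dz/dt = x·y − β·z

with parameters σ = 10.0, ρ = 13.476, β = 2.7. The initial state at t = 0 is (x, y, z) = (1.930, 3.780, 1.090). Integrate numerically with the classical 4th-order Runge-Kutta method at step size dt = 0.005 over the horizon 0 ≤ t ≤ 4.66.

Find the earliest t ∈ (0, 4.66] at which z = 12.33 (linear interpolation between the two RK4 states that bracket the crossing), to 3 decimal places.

t = 0.272

t=0.000: state=(1.930, 3.780, 1.090)
step 1 (dt=0.005): k1=(18.500, 20.125, 4.352), k2=(18.541, 20.626, 4.597), k3=(18.552, 20.625, 4.598), k4=(18.604, 21.124, 4.850); state += dt/6·(k1+2k2+2k3+k4)
t=0.005: state=(2.023, 3.883, 1.113)
t=0.010: state=(2.116, 3.991, 1.139)
t=0.015: state=(2.210, 4.104, 1.167)
continuing one RK4 step at a time; state shown every 40 steps (Δt=0.2):
t=0.200: state=(7.385, 11.155, 6.344)
t=0.270: state=(9.894, 12.900, 12.116)
next step: t=0.275: state=(10.041, 12.892, 12.592) — z has crossed 12.33
linear interpolation between t=0.270 (12.11603) and t=0.275 (12.59208) → t≈0.272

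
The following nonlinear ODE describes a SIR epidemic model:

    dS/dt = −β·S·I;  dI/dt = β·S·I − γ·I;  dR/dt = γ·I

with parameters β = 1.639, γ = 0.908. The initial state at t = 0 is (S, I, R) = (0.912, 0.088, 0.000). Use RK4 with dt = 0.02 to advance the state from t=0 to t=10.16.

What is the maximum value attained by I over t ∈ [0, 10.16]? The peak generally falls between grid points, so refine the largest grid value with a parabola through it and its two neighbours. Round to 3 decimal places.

max I = 0.170

t=0.000: state=(0.912, 0.088, 0.000)
step 1 (dt=0.02): k1=(-0.132, 0.052, 0.080), k2=(-0.132, 0.052, 0.080), k3=(-0.132, 0.052, 0.080), k4=(-0.133, 0.052, 0.081); state += dt/6·(k1+2k2+2k3+k4)
t=0.020: state=(0.909, 0.089, 0.002)
t=0.040: state=(0.907, 0.090, 0.003)
t=0.060: state=(0.904, 0.091, 0.005)
continuing one RK4 step at a time; state shown every 25 steps (Δt=0.5):
t=0.500: state=(0.839, 0.115, 0.046)
t=1.000: state=(0.756, 0.140, 0.104)
t=1.500: state=(0.668, 0.159, 0.172)
t=2.000: state=(0.584, 0.169, 0.247)
t=2.500: state=(0.508, 0.168, 0.324)
t=3.000: state=(0.444, 0.157, 0.398)
t=3.500: state=(0.393, 0.141, 0.466)
t=4.000: state=(0.353, 0.121, 0.526)
t=4.500: state=(0.322, 0.102, 0.576)
t=5.000: state=(0.299, 0.083, 0.618)
t=5.500: state=(0.281, 0.067, 0.652)
t=6.000: state=(0.268, 0.053, 0.679)
t=6.500: state=(0.257, 0.042, 0.701)
t=7.000: state=(0.250, 0.033, 0.717)
t=7.500: state=(0.244, 0.025, 0.731)
t=8.000: state=(0.239, 0.020, 0.741)
t=8.500: state=(0.236, 0.015, 0.749)
t=9.000: state=(0.234, 0.012, 0.755)
t=9.500: state=(0.232, 0.009, 0.759)
t=10.000: state=(0.230, 0.007, 0.763)
t=10.160: state=(0.230, 0.006, 0.764)
largest grid value and its neighbours: I(2.160)=0.16983, I(2.180)=0.16985, I(2.200)=0.16984
parabola through these three points peaks at t≈2.188 with I≈0.16985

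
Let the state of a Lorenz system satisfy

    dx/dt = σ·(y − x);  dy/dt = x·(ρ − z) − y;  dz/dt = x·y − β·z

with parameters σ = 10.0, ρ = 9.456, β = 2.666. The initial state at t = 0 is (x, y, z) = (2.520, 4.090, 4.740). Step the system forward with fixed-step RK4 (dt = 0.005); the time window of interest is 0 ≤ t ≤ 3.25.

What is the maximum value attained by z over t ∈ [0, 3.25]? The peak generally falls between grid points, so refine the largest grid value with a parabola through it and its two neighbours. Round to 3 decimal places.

max z = 11.047

t=0.000: state=(2.520, 4.090, 4.740)
step 1 (dt=0.005): k1=(15.700, 7.794, -2.330), k2=(15.502, 7.975, -2.104), k3=(15.512, 7.971, -2.106), k4=(15.323, 8.148, -1.881); state += dt/6·(k1+2k2+2k3+k4)
t=0.005: state=(2.598, 4.130, 4.729)
t=0.010: state=(2.673, 4.171, 4.721)
t=0.015: state=(2.747, 4.215, 4.715)
continuing one RK4 step at a time; state shown every 40 steps (Δt=0.2):
t=0.200: state=(5.130, 6.355, 6.108)
t=0.400: state=(6.607, 6.531, 10.114)
t=0.600: state=(4.999, 3.890, 10.621)
t=0.800: state=(3.468, 3.129, 8.308)
t=1.000: state=(3.520, 3.855, 6.681)
t=1.200: state=(4.587, 5.245, 6.822)
t=1.400: state=(5.657, 5.915, 8.684)
t=1.600: state=(5.341, 4.848, 9.819)
t=1.800: state=(4.329, 3.947, 8.927)
t=2.000: state=(4.030, 4.105, 7.747)
t=2.200: state=(4.501, 4.846, 7.502)
t=2.400: state=(5.141, 5.360, 8.321)
t=2.600: state=(5.181, 5.008, 9.124)
t=2.800: state=(4.676, 4.421, 8.913)
t=3.000: state=(4.373, 4.346, 8.233)
t=3.200: state=(4.538, 4.705, 7.937)
t=3.250: state=(4.627, 4.813, 7.968)
largest grid value and its neighbours: z(0.510)=11.04600, z(0.515)=11.04667, z(0.520)=11.04401
parabola through these three points peaks at t≈0.514 with z≈11.04682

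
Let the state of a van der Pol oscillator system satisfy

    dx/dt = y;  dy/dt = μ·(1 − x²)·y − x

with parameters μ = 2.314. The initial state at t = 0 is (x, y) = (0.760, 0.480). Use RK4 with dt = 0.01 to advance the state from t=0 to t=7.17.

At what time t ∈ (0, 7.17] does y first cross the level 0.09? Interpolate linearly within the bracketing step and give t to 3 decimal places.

t = 0.580

t=0.000: state=(0.760, 0.480)
step 1 (dt=0.01): k1=(0.480, -0.291), k2=(0.479, -0.299), k3=(0.479, -0.299), k4=(0.477, -0.307); state += dt/6·(k1+2k2+2k3+k4)
t=0.010: state=(0.765, 0.477)
t=0.020: state=(0.770, 0.474)
t=0.030: state=(0.774, 0.471)
continuing one RK4 step at a time; state shown every 25 steps (Δt=0.25):
t=0.250: state=(0.867, 0.359)
t=0.500: state=(0.933, 0.163)
t=0.580: state=(0.943, 0.090)
next step: t=0.590: state=(0.944, 0.081) — y has crossed 0.09
linear interpolation between t=0.580 (0.09021) and t=0.590 (0.08099) → t≈0.580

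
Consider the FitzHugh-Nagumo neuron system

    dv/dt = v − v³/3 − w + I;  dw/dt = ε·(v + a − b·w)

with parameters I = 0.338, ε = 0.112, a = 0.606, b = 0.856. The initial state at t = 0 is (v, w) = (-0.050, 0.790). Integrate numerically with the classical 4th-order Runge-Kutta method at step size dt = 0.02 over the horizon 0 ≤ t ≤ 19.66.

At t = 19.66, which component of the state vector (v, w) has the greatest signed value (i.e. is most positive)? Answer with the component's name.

t=0.000: state=(-0.050, 0.790)
step 1 (dt=0.02): k1=(-0.502, -0.013), k2=(-0.507, -0.014), k3=(-0.507, -0.014), k4=(-0.512, -0.015); state += dt/6·(k1+2k2+2k3+k4)
t=0.020: state=(-0.060, 0.790)
t=0.040: state=(-0.070, 0.789)
t=0.060: state=(-0.081, 0.789)
continuing one RK4 step at a time; state shown every 50 steps (Δt=1):
t=1.000: state=(-0.837, 0.740)
t=2.000: state=(-1.659, 0.596)
t=3.000: state=(-1.782, 0.419)
t=4.000: state=(-1.727, 0.258)
t=5.000: state=(-1.654, 0.119)
t=6.000: state=(-1.580, -0.000)
t=7.000: state=(-1.507, -0.100)
t=8.000: state=(-1.435, -0.183)
t=9.000: state=(-1.364, -0.251)
t=10.000: state=(-1.293, -0.305)
t=11.000: state=(-1.222, -0.347)
t=12.000: state=(-1.150, -0.377)
t=13.000: state=(-1.077, -0.397)
t=14.000: state=(-1.001, -0.407)
t=15.000: state=(-0.920, -0.407)
t=16.000: state=(-0.829, -0.399)
t=17.000: state=(-0.720, -0.381)
t=18.000: state=(-0.573, -0.350)
t=19.000: state=(-0.337, -0.303)
t=19.660: state=(-0.066, -0.257)
compare at T: v=-0.066, w=-0.257

largest component: v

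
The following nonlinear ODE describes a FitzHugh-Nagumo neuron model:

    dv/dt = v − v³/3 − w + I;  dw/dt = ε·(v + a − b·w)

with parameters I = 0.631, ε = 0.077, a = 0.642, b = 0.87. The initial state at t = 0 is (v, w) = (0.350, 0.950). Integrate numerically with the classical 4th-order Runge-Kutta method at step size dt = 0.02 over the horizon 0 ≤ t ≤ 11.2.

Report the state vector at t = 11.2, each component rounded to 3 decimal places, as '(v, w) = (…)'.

(v, w) = (1.169, 1.296)

t=0.000: state=(0.350, 0.950)
step 1 (dt=0.02): k1=(0.017, 0.013), k2=(0.017, 0.013), k3=(0.017, 0.013), k4=(0.017, 0.013); state += dt/6·(k1+2k2+2k3+k4)
t=0.020: state=(0.350, 0.950)
t=0.040: state=(0.351, 0.951)
t=0.060: state=(0.351, 0.951)
continuing one RK4 step at a time; state shown every 25 steps (Δt=0.5):
t=0.500: state=(0.359, 0.956)
t=1.000: state=(0.368, 0.963)
t=1.500: state=(0.378, 0.970)
t=2.000: state=(0.389, 0.977)
t=2.500: state=(0.402, 0.984)
t=3.000: state=(0.417, 0.991)
t=3.500: state=(0.436, 0.999)
t=4.000: state=(0.458, 1.007)
t=4.500: state=(0.486, 1.016)
t=5.000: state=(0.521, 1.026)
t=5.500: state=(0.565, 1.037)
t=6.000: state=(0.620, 1.050)
t=6.500: state=(0.688, 1.064)
t=7.000: state=(0.766, 1.081)
t=7.500: state=(0.852, 1.100)
t=8.000: state=(0.940, 1.122)
t=8.500: state=(1.021, 1.147)
t=9.000: state=(1.088, 1.173)
t=9.500: state=(1.137, 1.201)
t=10.000: state=(1.166, 1.230)
t=10.500: state=(1.177, 1.258)
t=11.000: state=(1.174, 1.285)
t=11.200: state=(1.169, 1.296)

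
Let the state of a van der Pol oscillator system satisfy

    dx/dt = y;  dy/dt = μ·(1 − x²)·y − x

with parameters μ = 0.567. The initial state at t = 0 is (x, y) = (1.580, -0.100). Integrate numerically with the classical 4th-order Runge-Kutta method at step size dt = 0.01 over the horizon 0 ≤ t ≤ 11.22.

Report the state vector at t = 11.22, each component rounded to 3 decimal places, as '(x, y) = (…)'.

(x, y) = (0.104, 2.112)

t=0.000: state=(1.580, -0.100)
step 1 (dt=0.01): k1=(-0.100, -1.495), k2=(-0.107, -1.488), k3=(-0.107, -1.488), k4=(-0.115, -1.482); state += dt/6·(k1+2k2+2k3+k4)
t=0.010: state=(1.579, -0.115)
t=0.020: state=(1.578, -0.130)
t=0.030: state=(1.576, -0.144)
continuing one RK4 step at a time; state shown every 50 steps (Δt=0.5):
t=0.500: state=(1.368, -0.708)
t=1.000: state=(0.890, -1.203)
t=1.500: state=(0.152, -1.762)
t=2.000: state=(-0.833, -2.046)
t=2.500: state=(-1.671, -1.102)
t=3.000: state=(-1.899, 0.098)
t=3.500: state=(-1.675, 0.726)
t=4.000: state=(-1.203, 1.163)
t=4.500: state=(-0.496, 1.694)
t=5.000: state=(0.498, 2.221)
t=5.500: state=(1.533, 1.631)
t=6.000: state=(1.977, 0.196)
t=6.500: state=(1.852, -0.589)
t=7.000: state=(1.445, -1.022)
t=7.500: state=(0.823, -1.487)
t=8.000: state=(-0.069, -2.089)
t=8.500: state=(-1.175, -2.099)
t=9.000: state=(-1.906, -0.712)
t=9.500: state=(-1.959, 0.360)
t=10.000: state=(-1.642, 0.865)
t=10.500: state=(-1.107, 1.284)
t=11.000: state=(-0.332, 1.846)
t=11.220: state=(0.104, 2.112)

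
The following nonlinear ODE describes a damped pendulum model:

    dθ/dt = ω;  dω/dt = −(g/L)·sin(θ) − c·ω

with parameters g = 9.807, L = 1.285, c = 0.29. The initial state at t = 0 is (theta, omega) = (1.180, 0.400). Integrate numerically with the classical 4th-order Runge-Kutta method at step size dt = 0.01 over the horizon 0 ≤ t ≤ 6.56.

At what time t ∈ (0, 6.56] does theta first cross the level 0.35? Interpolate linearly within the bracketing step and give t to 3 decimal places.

t = 0.579

t=0.000: state=(1.180, 0.400)
step 1 (dt=0.01): k1=(0.400, -7.173), k2=(0.364, -7.168), k3=(0.364, -7.167), k4=(0.328, -7.162); state += dt/6·(k1+2k2+2k3+k4)
t=0.010: state=(1.184, 0.328)
t=0.020: state=(1.187, 0.257)
t=0.030: state=(1.189, 0.185)
continuing one RK4 step at a time; state shown every 25 steps (Δt=0.25):
t=0.250: state=(1.062, -1.311)
t=0.500: state=(0.561, -2.569)
t=0.570: state=(0.374, -2.756)
next step: t=0.580: state=(0.347, -2.775) — theta has crossed 0.35
linear interpolation between t=0.570 (0.37428) and t=0.580 (0.34662) → t≈0.579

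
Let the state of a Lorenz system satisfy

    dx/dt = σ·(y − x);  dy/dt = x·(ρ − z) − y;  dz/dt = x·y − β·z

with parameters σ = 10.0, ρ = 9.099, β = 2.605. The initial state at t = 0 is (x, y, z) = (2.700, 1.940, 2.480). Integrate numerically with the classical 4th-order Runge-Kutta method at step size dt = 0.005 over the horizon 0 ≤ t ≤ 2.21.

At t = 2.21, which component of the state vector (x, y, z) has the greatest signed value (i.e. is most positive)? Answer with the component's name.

largest component: z

t=0.000: state=(2.700, 1.940, 2.480)
step 1 (dt=0.005): k1=(-7.600, 15.931, -1.222), k2=(-7.012, 15.774, -1.145), k3=(-7.030, 15.784, -1.143), k4=(-6.459, 15.635, -1.065); state += dt/6·(k1+2k2+2k3+k4)
t=0.005: state=(2.665, 2.019, 2.474)
t=0.010: state=(2.635, 2.096, 2.469)
t=0.015: state=(2.611, 2.173, 2.465)
continuing one RK4 step at a time; state shown every 20 steps (Δt=0.1):
t=0.100: state=(2.763, 3.406, 2.538)
t=0.200: state=(3.744, 5.003, 3.165)
t=0.300: state=(5.178, 6.716, 4.781)
t=0.400: state=(6.593, 7.731, 7.548)
t=0.500: state=(7.141, 6.991, 10.433)
t=0.600: state=(6.317, 4.952, 11.629)
t=0.700: state=(4.784, 3.263, 10.926)
t=0.800: state=(3.504, 2.513, 9.431)
t=0.900: state=(2.812, 2.398, 7.927)
t=1.000: state=(2.623, 2.634, 6.698)
t=1.100: state=(2.796, 3.118, 5.841)
t=1.200: state=(3.249, 3.826, 5.423)
t=1.300: state=(3.933, 4.711, 5.535)
t=1.400: state=(4.759, 5.601, 6.262)
t=1.500: state=(5.523, 6.154, 7.533)
t=1.600: state=(5.914, 6.024, 8.929)
t=1.700: state=(5.725, 5.262, 9.806)
t=1.800: state=(5.091, 4.353, 9.839)
t=1.900: state=(4.373, 3.723, 9.241)
t=2.000: state=(3.852, 3.474, 8.402)
t=2.100: state=(3.621, 3.534, 7.612)
t=2.200: state=(3.661, 3.819, 7.035)
t=2.210: state=(3.678, 3.857, 6.994)
compare at T: x=3.678, y=3.857, z=6.994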